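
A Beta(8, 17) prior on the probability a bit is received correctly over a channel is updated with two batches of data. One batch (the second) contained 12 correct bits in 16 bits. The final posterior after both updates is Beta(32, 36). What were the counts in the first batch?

12 correct bits and 15 errors

Because Beta–binomial updating is additive in the counts, the combined data contributed (α_post−α_prior, β_post−β_prior) successes and failures.
Total across both batches: 32−8=24 correct bits, 36−17=19 errors.
Subtract the second batch: 24−12=12 correct bits and 19−4=15 errors.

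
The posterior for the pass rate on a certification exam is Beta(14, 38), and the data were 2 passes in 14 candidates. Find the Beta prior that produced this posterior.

Under Beta–binomial conjugacy the posterior parameters are (α+s, β+f).
So α = 14 − 2 = 12 and β = 38 − 12 = 26.

Beta(12, 26)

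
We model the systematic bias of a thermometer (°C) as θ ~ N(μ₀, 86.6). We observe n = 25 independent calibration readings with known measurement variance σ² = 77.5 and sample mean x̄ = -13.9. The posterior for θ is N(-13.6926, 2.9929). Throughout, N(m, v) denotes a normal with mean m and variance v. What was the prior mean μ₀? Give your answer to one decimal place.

The posterior mean is a precision-weighted average: μ_n = (τ₀μ₀ + τ_data·x̄)/(τ₀+τ_data), with τ₀=1/σ₀² and τ_data=n/σ².
Here τ₀ = 1/86.6 = 0.011547 and τ_data = 25/77.5 = 0.322581, so τ_n = 0.334128.
Rearranging for μ₀: μ₀ = (μ_n·τ_n − τ_data·x̄)/τ₀ = (-13.6926·0.334128 − 0.322581·-13.9) / 0.011547 = -0.091205/0.011547 ≈ -7.9.

μ₀ = -7.9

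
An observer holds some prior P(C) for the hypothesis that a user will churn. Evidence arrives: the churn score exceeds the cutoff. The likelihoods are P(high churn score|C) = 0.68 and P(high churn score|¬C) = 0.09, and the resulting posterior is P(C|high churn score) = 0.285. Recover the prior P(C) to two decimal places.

Bayes' rule in odds form gives O(C|E) = O(C)·[P(E|C)/P(E|¬C)], hence O(C) = O(C|E)/LR.
Posterior odds = 0.285/(1−0.285) = 0.3986. LR = 0.68/0.09 = 7.5556.
Prior odds = 0.3986/7.5556 = 0.0528, so P(C) = 0.0528/(1+0.0528) ≈ 0.05.

P(C) = 0.05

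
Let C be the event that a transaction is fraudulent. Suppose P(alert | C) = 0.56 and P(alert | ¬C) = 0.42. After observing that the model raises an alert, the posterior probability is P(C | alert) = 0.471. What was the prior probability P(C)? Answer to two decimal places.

P(C) = 0.40

Bayes' rule in odds form gives O(C|E) = O(C)·[P(E|C)/P(E|¬C)], hence O(C) = O(C|E)/LR.
Posterior odds = 0.471/(1−0.471) = 0.8904. LR = 0.56/0.42 = 1.3333.
Prior odds = 0.8904/1.3333 = 0.6678, so P(C) = 0.6678/(1+0.6678) ≈ 0.40.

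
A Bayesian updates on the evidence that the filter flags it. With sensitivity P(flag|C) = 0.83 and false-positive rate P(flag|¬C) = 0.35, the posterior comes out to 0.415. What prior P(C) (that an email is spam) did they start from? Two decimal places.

P(C) = 0.23

Bayes' rule in odds form gives O(C|E) = O(C)·[P(E|C)/P(E|¬C)], hence O(C) = O(C|E)/LR.
Posterior odds = 0.415/(1−0.415) = 0.7094. LR = 0.83/0.35 = 2.3714.
Prior odds = 0.7094/2.3714 = 0.2991, so P(C) = 0.2991/(1+0.2991) ≈ 0.23.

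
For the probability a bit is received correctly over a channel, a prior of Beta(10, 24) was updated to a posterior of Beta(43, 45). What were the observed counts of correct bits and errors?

Under Beta–binomial conjugacy the posterior parameters are (α+s, β+f).
So s = 43 − 10 = 33 and f = 45 − 24 = 21.

33 correct bits and 21 errors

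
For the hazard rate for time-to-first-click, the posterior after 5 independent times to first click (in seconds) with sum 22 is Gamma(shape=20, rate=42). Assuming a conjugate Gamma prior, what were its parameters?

Gamma(shape=15, rate=20)

Gamma–exponential conjugacy: posterior shape = α + n, posterior rate = β + Σtᵢ.
So α = 20 − 5 = 15 and β = 42 − 22 = 20.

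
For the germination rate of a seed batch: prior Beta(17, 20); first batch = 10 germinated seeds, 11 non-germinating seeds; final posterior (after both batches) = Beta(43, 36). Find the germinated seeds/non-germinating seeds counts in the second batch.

Because Beta–binomial updating is additive in the counts, the combined data contributed (α_post−α_prior, β_post−β_prior) successes and failures.
Total across both batches: 43−17=26 germinated seeds, 36−20=16 non-germinating seeds.
Subtract the first batch: 26−10=16 germinated seeds and 16−11=5 non-germinating seeds.

16 germinated seeds and 5 non-germinating seeds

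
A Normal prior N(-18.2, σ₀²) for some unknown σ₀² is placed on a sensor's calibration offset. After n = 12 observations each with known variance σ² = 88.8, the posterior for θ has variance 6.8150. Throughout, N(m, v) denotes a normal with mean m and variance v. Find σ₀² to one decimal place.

For the Normal–Normal model with known σ², precisions add: τ_n = τ₀ + n/σ².
So 1/σ₀² = 1/6.8150 − 12/88.8 = 0.146735 − 0.135135 = 0.011600.
Hence σ₀² = 1/0.011600 ≈ 86.2.

σ₀² = 86.2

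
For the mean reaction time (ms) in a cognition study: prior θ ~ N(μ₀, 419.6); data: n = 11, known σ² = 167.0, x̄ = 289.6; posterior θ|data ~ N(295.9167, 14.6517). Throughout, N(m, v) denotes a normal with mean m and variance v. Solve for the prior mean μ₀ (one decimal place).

μ₀ = 470.5

The posterior mean is a precision-weighted average: μ_n = (τ₀μ₀ + τ_data·x̄)/(τ₀+τ_data), with τ₀=1/σ₀² and τ_data=n/σ².
Here τ₀ = 1/419.6 = 0.002383 and τ_data = 11/167.0 = 0.065868, so τ_n = 0.068251.
Rearranging for μ₀: μ₀ = (μ_n·τ_n − τ_data·x̄)/τ₀ = (295.9167·0.068251 − 0.065868·289.6) / 0.002383 = 1.121238/0.002383 ≈ 470.5.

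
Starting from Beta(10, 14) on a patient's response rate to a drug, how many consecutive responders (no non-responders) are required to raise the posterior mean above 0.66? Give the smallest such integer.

After k responders and 0 non-responders the posterior is Beta(10+k, 14), with mean (10+k)/(10+14+k).
Set (10+k)/(24+k) > 0.66 and solve: k > (0.66·24 − 10)/(1 − 0.66) = 17.176.
The smallest integer exceeding 17.176 is 18.

k = 18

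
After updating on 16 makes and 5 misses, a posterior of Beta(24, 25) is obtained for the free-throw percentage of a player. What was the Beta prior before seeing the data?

Beta(8, 20)

A Beta(a, b) prior with s successes and f failures in binomial data gives a Beta(a+s, b+f) posterior.
So a = 24 − 16 = 8 and b = 25 − 5 = 20.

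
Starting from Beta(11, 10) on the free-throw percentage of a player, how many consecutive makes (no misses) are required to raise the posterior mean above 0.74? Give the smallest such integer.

k = 18

After k makes and 0 misses the posterior is Beta(11+k, 10), with mean (11+k)/(11+10+k).
Set (11+k)/(21+k) > 0.74 and solve: k > (0.74·21 − 11)/(1 − 0.74) = 17.462.
The smallest integer exceeding 17.462 is 18.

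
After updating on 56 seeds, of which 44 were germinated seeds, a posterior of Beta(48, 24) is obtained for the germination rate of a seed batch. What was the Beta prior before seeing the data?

Under Beta–binomial conjugacy the posterior parameters are (a+s, b+f).
Subtract the data counts: 48−44=4, 24−12=12.

Beta(4, 12)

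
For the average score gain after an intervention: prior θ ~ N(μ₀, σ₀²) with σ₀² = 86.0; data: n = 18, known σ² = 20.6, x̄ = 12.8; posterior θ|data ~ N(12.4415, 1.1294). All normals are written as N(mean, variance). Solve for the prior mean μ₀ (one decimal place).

The posterior mean is a precision-weighted average: μ_n = (τ₀μ₀ + τ_data·x̄)/(τ₀+τ_data), with τ₀=1/σ₀² and τ_data=n/σ².
Here τ₀ = 1/86.0 = 0.011628 and τ_data = 18/20.6 = 0.873786, so τ_n = 0.885414.
Rearranging for μ₀: μ₀ = (μ_n·τ_n − τ_data·x̄)/τ₀ = (12.4415·0.885414 − 0.873786·12.8) / 0.011628 = -0.168583/0.011628 ≈ -14.5.

μ₀ = -14.5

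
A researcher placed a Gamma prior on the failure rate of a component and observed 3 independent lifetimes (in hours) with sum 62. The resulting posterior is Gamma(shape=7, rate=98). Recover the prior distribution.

For an exponential likelihood with a Gamma(α, β) prior on the rate, n observations with total T give posterior Gamma(α+n, β+T).
So α = 7 − 3 = 4 and β = 98 − 62 = 36.

Gamma(shape=4, rate=36)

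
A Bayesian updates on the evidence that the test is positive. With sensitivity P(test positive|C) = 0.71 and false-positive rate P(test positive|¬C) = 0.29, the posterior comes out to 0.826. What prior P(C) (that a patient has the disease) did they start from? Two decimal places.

P(C) = 0.66

In odds form, posterior odds = prior odds × likelihood ratio, so prior odds = posterior odds ÷ LR.
Posterior odds = 0.826/(1−0.826) = 4.7471. LR = 0.71/0.29 = 2.4483.
Prior odds = 4.7471/2.4483 = 1.9389, so P(C) = 1.9389/(1+1.9389) ≈ 0.66.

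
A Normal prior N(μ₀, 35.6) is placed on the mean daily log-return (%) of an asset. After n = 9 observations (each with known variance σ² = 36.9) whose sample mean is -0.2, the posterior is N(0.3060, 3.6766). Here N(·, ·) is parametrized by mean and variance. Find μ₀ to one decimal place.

The posterior mean is a precision-weighted average: μ_n = (τ₀μ₀ + τ_data·x̄)/(τ₀+τ_data), with τ₀=1/σ₀² and τ_data=n/σ².
Here τ₀ = 1/35.6 = 0.028090 and τ_data = 9/36.9 = 0.243902, so τ_n = 0.271992.
Rearranging for μ₀: μ₀ = (μ_n·τ_n − τ_data·x̄)/τ₀ = (0.3060·0.271992 − 0.243902·-0.2) / 0.028090 = 0.132010/0.028090 ≈ 4.7.

μ₀ = 4.7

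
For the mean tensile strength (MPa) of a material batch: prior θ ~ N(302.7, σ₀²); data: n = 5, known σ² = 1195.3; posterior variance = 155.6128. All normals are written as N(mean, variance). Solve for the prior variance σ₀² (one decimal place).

For the Normal–Normal model with known σ², precisions add: τ_n = τ₀ + n/σ².
So 1/σ₀² = 1/155.6128 − 5/1195.3 = 0.006426 − 0.004183 = 0.002243.
Hence σ₀² = 1/0.002243 ≈ 445.8.

σ₀² = 445.8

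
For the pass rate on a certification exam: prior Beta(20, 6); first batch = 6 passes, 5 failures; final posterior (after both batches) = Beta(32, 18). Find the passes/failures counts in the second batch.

6 passes and 7 failures

Sequential conjugate updates are equivalent to a single update on the pooled data, so total successes = posterior α − prior α and total failures = posterior β − prior β.
Total across both batches: 32−20=12 passes, 18−6=12 failures.
Subtract the first batch: 12−6=6 passes and 12−5=7 failures.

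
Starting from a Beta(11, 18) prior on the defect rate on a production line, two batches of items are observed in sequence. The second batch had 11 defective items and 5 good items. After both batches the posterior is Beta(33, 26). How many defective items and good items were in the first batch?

11 defective items and 3 good items

Sequential conjugate updates are equivalent to a single update on the pooled data, so total successes = posterior α − prior α and total failures = posterior β − prior β.
Total across both batches: 33−11=22 defective items, 26−18=8 good items.
Subtract the second batch: 22−11=11 defective items and 8−5=3 good items.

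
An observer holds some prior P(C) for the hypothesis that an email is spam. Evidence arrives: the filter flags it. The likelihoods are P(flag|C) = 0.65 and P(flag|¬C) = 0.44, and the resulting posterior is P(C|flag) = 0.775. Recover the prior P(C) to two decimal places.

In odds form, posterior odds = prior odds × likelihood ratio, so prior odds = posterior odds ÷ LR.
Posterior odds = 0.775/(1−0.775) = 3.4444. LR = 0.65/0.44 = 1.4773.
Prior odds = 3.4444/1.4773 = 2.3316, so P(C) = 2.3316/(1+2.3316) ≈ 0.70.

P(C) = 0.70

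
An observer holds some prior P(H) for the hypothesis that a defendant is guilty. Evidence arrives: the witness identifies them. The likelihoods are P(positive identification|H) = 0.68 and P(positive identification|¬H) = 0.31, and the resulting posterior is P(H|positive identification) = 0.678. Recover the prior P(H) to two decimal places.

P(H) = 0.49

In odds form, posterior odds = prior odds × likelihood ratio, so prior odds = posterior odds ÷ LR.
Posterior odds = 0.678/(1−0.678) = 2.1056. LR = 0.68/0.31 = 2.1935.
Prior odds = 2.1056/2.1935 = 0.9599, so P(H) = 0.9599/(1+0.9599) ≈ 0.49.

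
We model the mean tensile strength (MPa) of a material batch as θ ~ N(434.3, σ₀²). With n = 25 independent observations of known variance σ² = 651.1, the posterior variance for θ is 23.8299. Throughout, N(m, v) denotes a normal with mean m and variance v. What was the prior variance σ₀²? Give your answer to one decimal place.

σ₀² = 280.3

For the Normal–Normal model with known σ², precisions add: τ_n = τ₀ + n/σ².
So 1/σ₀² = 1/23.8299 − 25/651.1 = 0.041964 − 0.038397 = 0.003567.
Hence σ₀² = 1/0.003567 ≈ 280.3.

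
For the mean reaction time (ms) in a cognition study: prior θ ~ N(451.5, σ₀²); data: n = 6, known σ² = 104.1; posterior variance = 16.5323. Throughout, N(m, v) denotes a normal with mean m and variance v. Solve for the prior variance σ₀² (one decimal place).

σ₀² = 350.8

Posterior precision equals prior precision plus data precision: 1/σ_n² = 1/σ₀² + n/σ².
So 1/σ₀² = 1/16.5323 − 6/104.1 = 0.060488 − 0.057637 = 0.002851.
Hence σ₀² = 1/0.002851 ≈ 350.8.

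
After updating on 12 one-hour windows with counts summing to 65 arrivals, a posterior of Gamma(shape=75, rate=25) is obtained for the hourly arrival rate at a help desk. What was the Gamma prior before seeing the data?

Gamma(shape=10, rate=13)

Gamma–Poisson conjugacy: posterior shape = α + Σxᵢ, posterior rate = β + n.
So α = 75 − 65 = 10 and β = 25 − 12 = 13.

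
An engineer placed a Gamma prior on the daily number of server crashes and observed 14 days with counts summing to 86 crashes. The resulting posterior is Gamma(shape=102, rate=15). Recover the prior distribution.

Gamma–Poisson conjugacy: posterior shape = α + Σxᵢ, posterior rate = β + n.
So α = 102 − 86 = 16 and β = 15 − 14 = 1.

Gamma(shape=16, rate=1)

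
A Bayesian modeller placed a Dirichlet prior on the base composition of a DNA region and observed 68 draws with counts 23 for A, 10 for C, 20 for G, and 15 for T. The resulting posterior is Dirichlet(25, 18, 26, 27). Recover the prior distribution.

Dirichlet(2, 8, 6, 12)

For a Dirichlet(α) prior with multinomial counts c, the posterior is Dirichlet(α + c) componentwise.
Subtract each count from the matching posterior parameter: 25−23=2, 18−10=8, 26−20=6, 27−15=12.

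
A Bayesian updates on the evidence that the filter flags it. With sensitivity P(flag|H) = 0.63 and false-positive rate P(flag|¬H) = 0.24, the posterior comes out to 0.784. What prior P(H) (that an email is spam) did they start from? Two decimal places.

P(H) = 0.58

Bayes' rule in odds form gives O(H|E) = O(H)·[P(E|H)/P(E|¬H)], hence O(H) = O(H|E)/LR.
Posterior odds = 0.784/(1−0.784) = 3.6296. LR = 0.63/0.24 = 2.6250.
Prior odds = 3.6296/2.6250 = 1.3827, so P(H) = 1.3827/(1+1.3827) ≈ 0.58.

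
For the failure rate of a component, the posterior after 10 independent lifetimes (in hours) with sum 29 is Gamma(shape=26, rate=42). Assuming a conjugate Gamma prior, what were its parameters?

Gamma–exponential conjugacy: posterior shape = α + n, posterior rate = β + Σtᵢ.
So α = 26 − 10 = 16 and β = 42 − 29 = 13.

Gamma(shape=16, rate=13)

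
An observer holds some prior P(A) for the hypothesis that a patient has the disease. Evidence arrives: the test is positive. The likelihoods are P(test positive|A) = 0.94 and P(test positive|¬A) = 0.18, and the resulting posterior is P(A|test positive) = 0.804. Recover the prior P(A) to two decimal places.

Bayes' rule in odds form gives O(A|E) = O(A)·[P(E|A)/P(E|¬A)], hence O(A) = O(A|E)/LR.
Posterior odds = 0.804/(1−0.804) = 4.1020. LR = 0.94/0.18 = 5.2222.
Prior odds = 4.1020/5.2222 = 0.7855, so P(A) = 0.7855/(1+0.7855) ≈ 0.44.

P(A) = 0.44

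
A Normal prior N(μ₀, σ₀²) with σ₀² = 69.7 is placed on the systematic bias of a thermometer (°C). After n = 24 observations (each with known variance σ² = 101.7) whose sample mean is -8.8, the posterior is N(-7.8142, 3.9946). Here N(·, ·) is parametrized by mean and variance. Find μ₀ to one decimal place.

μ₀ = 8.4

The posterior mean is a precision-weighted average: μ_n = (τ₀μ₀ + τ_data·x̄)/(τ₀+τ_data), with τ₀=1/σ₀² and τ_data=n/σ².
Here τ₀ = 1/69.7 = 0.014347 and τ_data = 24/101.7 = 0.235988, so τ_n = 0.250335.
Rearranging for μ₀: μ₀ = (μ_n·τ_n − τ_data·x̄)/τ₀ = (-7.8142·0.250335 − 0.235988·-8.8) / 0.014347 = 0.120527/0.014347 ≈ 8.4.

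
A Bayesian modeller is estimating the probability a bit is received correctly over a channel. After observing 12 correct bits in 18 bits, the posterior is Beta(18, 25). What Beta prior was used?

A Beta(a, b) prior with s successes and f failures in binomial data gives a Beta(a+s, b+f) posterior.
So a = 18 − 12 = 6 and b = 25 − 6 = 19.

Beta(6, 19)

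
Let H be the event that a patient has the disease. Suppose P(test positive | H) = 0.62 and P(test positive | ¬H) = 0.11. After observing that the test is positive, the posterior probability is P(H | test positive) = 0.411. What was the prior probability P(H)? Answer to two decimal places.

In odds form, posterior odds = prior odds × likelihood ratio, so prior odds = posterior odds ÷ LR.
Posterior odds = 0.411/(1−0.411) = 0.6978. LR = 0.62/0.11 = 5.6364.
Prior odds = 0.6978/5.6364 = 0.1238, so P(H) = 0.1238/(1+0.1238) ≈ 0.11.

P(H) = 0.11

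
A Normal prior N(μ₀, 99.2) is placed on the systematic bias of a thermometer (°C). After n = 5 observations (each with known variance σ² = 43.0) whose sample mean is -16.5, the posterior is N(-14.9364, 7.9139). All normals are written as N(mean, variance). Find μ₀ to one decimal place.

μ₀ = 3.1

With known observation variance, the Normal–Normal posterior has precision τ_n = τ₀ + n/σ² and mean μ_n = (τ₀μ₀ + (n/σ²)x̄)/τ_n.
Here τ₀ = 1/99.2 = 0.010081 and τ_data = 5/43.0 = 0.116279, so τ_n = 0.126360.
Rearranging for μ₀: μ₀ = (μ_n·τ_n − τ_data·x̄)/τ₀ = (-14.9364·0.126360 − 0.116279·-16.5) / 0.010081 = 0.031240/0.010081 ≈ 3.1.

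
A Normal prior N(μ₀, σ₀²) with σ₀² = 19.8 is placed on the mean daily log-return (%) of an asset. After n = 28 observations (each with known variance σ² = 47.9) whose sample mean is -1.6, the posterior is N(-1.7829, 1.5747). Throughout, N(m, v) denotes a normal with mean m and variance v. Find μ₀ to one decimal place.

μ₀ = -3.9

With known observation variance, the Normal–Normal posterior has precision τ_n = τ₀ + n/σ² and mean μ_n = (τ₀μ₀ + (n/σ²)x̄)/τ_n.
Here τ₀ = 1/19.8 = 0.050505 and τ_data = 28/47.9 = 0.584551, so τ_n = 0.635056.
Rearranging for μ₀: μ₀ = (μ_n·τ_n − τ_data·x̄)/τ₀ = (-1.7829·0.635056 − 0.584551·-1.6) / 0.050505 = -0.196960/0.050505 ≈ -3.9.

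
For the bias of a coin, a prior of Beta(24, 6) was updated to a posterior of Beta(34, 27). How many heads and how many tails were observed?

10 heads and 21 tails

A Beta(α, β) prior with s successes and f failures in binomial data gives a Beta(α+s, β+f) posterior.
So s = 34 − 24 = 10 and f = 27 − 6 = 21.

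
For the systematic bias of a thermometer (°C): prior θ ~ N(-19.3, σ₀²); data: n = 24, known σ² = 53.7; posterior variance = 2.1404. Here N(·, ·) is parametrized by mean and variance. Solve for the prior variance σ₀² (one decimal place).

σ₀² = 49.3

Posterior precision equals prior precision plus data precision: 1/σ_n² = 1/σ₀² + n/σ².
So 1/σ₀² = 1/2.1404 − 24/53.7 = 0.467202 − 0.446927 = 0.020275.
Hence σ₀² = 1/0.020275 ≈ 49.3.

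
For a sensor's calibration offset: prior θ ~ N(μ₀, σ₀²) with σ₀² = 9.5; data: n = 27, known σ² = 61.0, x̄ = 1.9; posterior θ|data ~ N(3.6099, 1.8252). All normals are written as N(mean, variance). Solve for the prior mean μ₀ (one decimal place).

μ₀ = 10.8

The posterior mean is a precision-weighted average: μ_n = (τ₀μ₀ + τ_data·x̄)/(τ₀+τ_data), with τ₀=1/σ₀² and τ_data=n/σ².
Here τ₀ = 1/9.5 = 0.105263 and τ_data = 27/61.0 = 0.442623, so τ_n = 0.547886.
Rearranging for μ₀: μ₀ = (μ_n·τ_n − τ_data·x̄)/τ₀ = (3.6099·0.547886 − 0.442623·1.9) / 0.105263 = 1.136830/0.105263 ≈ 10.8.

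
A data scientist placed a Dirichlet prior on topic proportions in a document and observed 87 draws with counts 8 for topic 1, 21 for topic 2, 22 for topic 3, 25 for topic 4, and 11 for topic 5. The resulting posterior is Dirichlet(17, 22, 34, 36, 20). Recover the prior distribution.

Dirichlet(9, 1, 12, 11, 9)

For a Dirichlet(α) prior with multinomial counts c, the posterior is Dirichlet(α + c) componentwise.
Subtract each count from the matching posterior parameter: 17−8=9, 22−21=1, 34−22=12, 36−25=11, 20−11=9.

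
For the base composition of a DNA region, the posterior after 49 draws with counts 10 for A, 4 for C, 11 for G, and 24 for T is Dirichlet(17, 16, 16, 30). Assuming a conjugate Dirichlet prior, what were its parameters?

Dirichlet(7, 12, 5, 6)

For a Dirichlet(α) prior with multinomial counts c, the posterior is Dirichlet(α + c) componentwise.
Subtract each count from the matching posterior parameter: 17−10=7, 16−4=12, 16−11=5, 30−24=6.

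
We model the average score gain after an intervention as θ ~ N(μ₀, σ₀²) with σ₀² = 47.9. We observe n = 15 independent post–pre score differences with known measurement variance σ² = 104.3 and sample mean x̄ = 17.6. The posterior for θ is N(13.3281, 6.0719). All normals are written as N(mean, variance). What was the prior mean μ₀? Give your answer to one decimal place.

μ₀ = -16.1

The posterior mean is a precision-weighted average: μ_n = (τ₀μ₀ + τ_data·x̄)/(τ₀+τ_data), with τ₀=1/σ₀² and τ_data=n/σ².
Here τ₀ = 1/47.9 = 0.020877 and τ_data = 15/104.3 = 0.143816, so τ_n = 0.164693.
Rearranging for μ₀: μ₀ = (μ_n·τ_n − τ_data·x̄)/τ₀ = (13.3281·0.164693 − 0.143816·17.6) / 0.020877 = -0.336117/0.020877 ≈ -16.1.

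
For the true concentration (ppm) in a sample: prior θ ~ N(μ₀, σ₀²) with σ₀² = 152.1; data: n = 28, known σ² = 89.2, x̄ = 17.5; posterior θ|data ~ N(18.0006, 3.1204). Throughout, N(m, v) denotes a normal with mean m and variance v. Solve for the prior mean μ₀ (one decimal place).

With known observation variance, the Normal–Normal posterior has precision τ_n = τ₀ + n/σ² and mean μ_n = (τ₀μ₀ + (n/σ²)x̄)/τ_n.
Here τ₀ = 1/152.1 = 0.006575 and τ_data = 28/89.2 = 0.313901, so τ_n = 0.320476.
Rearranging for μ₀: μ₀ = (μ_n·τ_n − τ_data·x̄)/τ₀ = (18.0006·0.320476 − 0.313901·17.5) / 0.006575 = 0.275493/0.006575 ≈ 41.9.

μ₀ = 41.9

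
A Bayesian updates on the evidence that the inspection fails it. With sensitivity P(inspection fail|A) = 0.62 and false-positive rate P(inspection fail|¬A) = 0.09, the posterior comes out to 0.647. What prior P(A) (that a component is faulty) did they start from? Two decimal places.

P(A) = 0.21

Bayes' rule in odds form gives O(A|E) = O(A)·[P(E|A)/P(E|¬A)], hence O(A) = O(A|E)/LR.
Posterior odds = 0.647/(1−0.647) = 1.8329. LR = 0.62/0.09 = 6.8889.
Prior odds = 1.8329/6.8889 = 0.2661, so P(A) = 0.2661/(1+0.2661) ≈ 0.21.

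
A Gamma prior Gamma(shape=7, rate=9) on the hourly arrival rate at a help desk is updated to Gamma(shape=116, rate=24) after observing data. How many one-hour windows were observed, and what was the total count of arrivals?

n = 15 one-hour windows with total 109 arrivals

A Gamma(α, β) prior (rate parametrization) on a Poisson rate with n observations summing to S gives posterior Gamma(α+S, β+n).
Matching: Σxᵢ = 116 − 7 = 109 and n = 24 − 9 = 15.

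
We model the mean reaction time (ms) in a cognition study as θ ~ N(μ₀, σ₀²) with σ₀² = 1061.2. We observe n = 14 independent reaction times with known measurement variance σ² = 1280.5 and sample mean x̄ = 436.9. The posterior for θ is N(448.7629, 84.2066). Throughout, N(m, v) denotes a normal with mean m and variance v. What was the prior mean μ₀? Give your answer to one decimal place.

μ₀ = 586.4

The posterior mean is a precision-weighted average: μ_n = (τ₀μ₀ + τ_data·x̄)/(τ₀+τ_data), with τ₀=1/σ₀² and τ_data=n/σ².
Here τ₀ = 1/1061.2 = 0.000942 and τ_data = 14/1280.5 = 0.010933, so τ_n = 0.011875.
Rearranging for μ₀: μ₀ = (μ_n·τ_n − τ_data·x̄)/τ₀ = (448.7629·0.011875 − 0.010933·436.9) / 0.000942 = 0.552432/0.000942 ≈ 586.4.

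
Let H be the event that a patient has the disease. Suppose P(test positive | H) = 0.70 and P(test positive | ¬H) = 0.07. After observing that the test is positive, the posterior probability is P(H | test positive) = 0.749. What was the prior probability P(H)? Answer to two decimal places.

P(H) = 0.23

In odds form, posterior odds = prior odds × likelihood ratio, so prior odds = posterior odds ÷ LR.
Posterior odds = 0.749/(1−0.749) = 2.9841. LR = 0.70/0.07 = 10.0000.
Prior odds = 2.9841/10.0000 = 0.2984, so P(H) = 0.2984/(1+0.2984) ≈ 0.23.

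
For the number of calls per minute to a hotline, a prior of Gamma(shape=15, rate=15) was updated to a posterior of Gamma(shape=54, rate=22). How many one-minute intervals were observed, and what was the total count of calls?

n = 7 one-minute intervals with total 39 calls

Gamma–Poisson conjugacy: posterior shape = α + Σxᵢ, posterior rate = β + n.
Matching: Σxᵢ = 54 − 15 = 39 and n = 22 − 15 = 7.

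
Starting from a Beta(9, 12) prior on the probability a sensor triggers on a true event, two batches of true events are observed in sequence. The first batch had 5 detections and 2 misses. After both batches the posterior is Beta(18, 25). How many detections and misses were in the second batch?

4 detections and 11 misses

Because Beta–binomial updating is additive in the counts, the combined data contributed (α_post−α_prior, β_post−β_prior) successes and failures.
Total across both batches: 18−9=9 detections, 25−12=13 misses.
Subtract the first batch: 9−5=4 detections and 13−2=11 misses.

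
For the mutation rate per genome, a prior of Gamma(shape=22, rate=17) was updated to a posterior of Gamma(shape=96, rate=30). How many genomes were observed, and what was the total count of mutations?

A Gamma(α, β) prior (rate parametrization) on a Poisson rate with n observations summing to S gives posterior Gamma(α+S, β+n).
Matching: Σxᵢ = 96 − 22 = 74 and n = 30 − 17 = 13.

n = 13 genomes with total 74 mutations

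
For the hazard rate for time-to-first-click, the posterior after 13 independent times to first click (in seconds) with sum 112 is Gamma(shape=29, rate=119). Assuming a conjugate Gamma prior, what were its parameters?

For an exponential likelihood with a Gamma(α, β) prior on the rate, n observations with total T give posterior Gamma(α+n, β+T).
So α = 29 − 13 = 16 and β = 119 − 112 = 7.

Gamma(shape=16, rate=7)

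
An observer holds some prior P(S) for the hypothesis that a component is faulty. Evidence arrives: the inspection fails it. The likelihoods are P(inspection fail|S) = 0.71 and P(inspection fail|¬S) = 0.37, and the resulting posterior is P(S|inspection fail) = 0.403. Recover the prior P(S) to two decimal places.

Bayes' rule in odds form gives O(S|E) = O(S)·[P(E|S)/P(E|¬S)], hence O(S) = O(S|E)/LR.
Posterior odds = 0.403/(1−0.403) = 0.6750. LR = 0.71/0.37 = 1.9189.
Prior odds = 0.6750/1.9189 = 0.3518, so P(S) = 0.3518/(1+0.3518) ≈ 0.26.

P(S) = 0.26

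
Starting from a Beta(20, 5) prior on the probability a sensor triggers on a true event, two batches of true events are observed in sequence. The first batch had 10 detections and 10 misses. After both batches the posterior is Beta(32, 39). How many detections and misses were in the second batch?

Sequential conjugate updates are equivalent to a single update on the pooled data, so total successes = posterior α − prior α and total failures = posterior β − prior β.
Total across both batches: 32−20=12 detections, 39−5=34 misses.
Subtract the first batch: 12−10=2 detections and 34−10=24 misses.

2 detections and 24 misses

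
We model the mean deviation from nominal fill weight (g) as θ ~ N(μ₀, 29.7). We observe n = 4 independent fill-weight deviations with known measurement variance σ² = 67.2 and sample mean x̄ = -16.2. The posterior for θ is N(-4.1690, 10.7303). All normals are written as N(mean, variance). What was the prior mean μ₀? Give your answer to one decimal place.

μ₀ = 17.1

The posterior mean is a precision-weighted average: μ_n = (τ₀μ₀ + τ_data·x̄)/(τ₀+τ_data), with τ₀=1/σ₀² and τ_data=n/σ².
Here τ₀ = 1/29.7 = 0.033670 and τ_data = 4/67.2 = 0.059524, so τ_n = 0.093194.
Rearranging for μ₀: μ₀ = (μ_n·τ_n − τ_data·x̄)/τ₀ = (-4.1690·0.093194 − 0.059524·-16.2) / 0.033670 = 0.575763/0.033670 ≈ 17.1.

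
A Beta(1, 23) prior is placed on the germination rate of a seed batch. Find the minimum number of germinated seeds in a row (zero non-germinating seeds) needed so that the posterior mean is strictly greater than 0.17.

k = 4

After k germinated seeds and 0 non-germinating seeds the posterior is Beta(1+k, 23), with mean (1+k)/(1+23+k).
Set (1+k)/(24+k) > 0.17 and solve: k > (0.17·24 − 1)/(1 − 0.17) = 3.711.
The smallest integer exceeding 3.711 is 4, and checking k=4: (5)/(28) = 0.1786 > 0.17.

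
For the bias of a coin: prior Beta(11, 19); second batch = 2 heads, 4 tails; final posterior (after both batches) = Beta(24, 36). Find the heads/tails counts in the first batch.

Sequential conjugate updates are equivalent to a single update on the pooled data, so total successes = posterior α − prior α and total failures = posterior β − prior β.
Total across both batches: 24−11=13 heads, 36−19=17 tails.
Subtract the second batch: 13−2=11 heads and 17−4=13 tails.

11 heads and 13 tails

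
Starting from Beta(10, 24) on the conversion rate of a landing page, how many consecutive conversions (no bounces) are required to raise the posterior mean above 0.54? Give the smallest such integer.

After k conversions and 0 bounces the posterior is Beta(10+k, 24), with mean (10+k)/(10+24+k).
Set (10+k)/(34+k) > 0.54 and solve: k > (0.54·34 − 10)/(1 − 0.54) = 18.174.
The smallest integer exceeding 18.174 is 19.

k = 19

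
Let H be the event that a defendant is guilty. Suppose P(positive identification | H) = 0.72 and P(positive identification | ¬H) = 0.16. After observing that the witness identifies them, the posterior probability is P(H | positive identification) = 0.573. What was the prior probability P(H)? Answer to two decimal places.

In odds form, posterior odds = prior odds × likelihood ratio, so prior odds = posterior odds ÷ LR.
Posterior odds = 0.573/(1−0.573) = 1.3419. LR = 0.72/0.16 = 4.5000.
Prior odds = 1.3419/4.5000 = 0.2982, so P(H) = 0.2982/(1+0.2982) ≈ 0.23.

P(H) = 0.23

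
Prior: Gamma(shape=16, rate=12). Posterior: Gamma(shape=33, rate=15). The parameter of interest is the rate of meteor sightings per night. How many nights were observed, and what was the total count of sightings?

n = 3 nights with total 17 sightings

Gamma–Poisson conjugacy: posterior shape = α + Σxᵢ, posterior rate = β + n.
Matching: Σxᵢ = 33 − 16 = 17 and n = 15 − 12 = 3.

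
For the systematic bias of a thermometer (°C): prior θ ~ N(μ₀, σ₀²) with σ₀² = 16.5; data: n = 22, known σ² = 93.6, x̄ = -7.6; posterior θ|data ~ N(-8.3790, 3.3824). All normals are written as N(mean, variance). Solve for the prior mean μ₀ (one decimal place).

μ₀ = -11.4

The posterior mean is a precision-weighted average: μ_n = (τ₀μ₀ + τ_data·x̄)/(τ₀+τ_data), with τ₀=1/σ₀² and τ_data=n/σ².
Here τ₀ = 1/16.5 = 0.060606 and τ_data = 22/93.6 = 0.235043, so τ_n = 0.295649.
Rearranging for μ₀: μ₀ = (μ_n·τ_n − τ_data·x̄)/τ₀ = (-8.3790·0.295649 − 0.235043·-7.6) / 0.060606 = -0.690916/0.060606 ≈ -11.4.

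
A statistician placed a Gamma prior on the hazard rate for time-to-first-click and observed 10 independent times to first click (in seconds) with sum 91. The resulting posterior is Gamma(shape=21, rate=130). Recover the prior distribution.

For an exponential likelihood with a Gamma(α, β) prior on the rate, n observations with total T give posterior Gamma(α+n, β+T).
So α = 21 − 10 = 11 and β = 130 − 91 = 39.

Gamma(shape=11, rate=39)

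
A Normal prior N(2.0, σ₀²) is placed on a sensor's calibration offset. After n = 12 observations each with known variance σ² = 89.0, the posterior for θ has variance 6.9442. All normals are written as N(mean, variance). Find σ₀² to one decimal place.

Posterior precision equals prior precision plus data precision: 1/σ_n² = 1/σ₀² + n/σ².
So 1/σ₀² = 1/6.9442 − 12/89.0 = 0.144005 − 0.134831 = 0.009174.
Hence σ₀² = 1/0.009174 ≈ 109.0.

σ₀² = 109.0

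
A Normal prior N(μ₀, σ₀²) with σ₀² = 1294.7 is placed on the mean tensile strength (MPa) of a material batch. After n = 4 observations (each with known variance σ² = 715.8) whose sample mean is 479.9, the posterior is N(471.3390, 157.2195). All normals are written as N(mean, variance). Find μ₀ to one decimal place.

μ₀ = 409.4

The posterior mean is a precision-weighted average: μ_n = (τ₀μ₀ + τ_data·x̄)/(τ₀+τ_data), with τ₀=1/σ₀² and τ_data=n/σ².
Here τ₀ = 1/1294.7 = 0.000772 and τ_data = 4/715.8 = 0.005588, so τ_n = 0.006360.
Rearranging for μ₀: μ₀ = (μ_n·τ_n − τ_data·x̄)/τ₀ = (471.3390·0.006360 − 0.005588·479.9) / 0.000772 = 0.316035/0.000772 ≈ 409.4.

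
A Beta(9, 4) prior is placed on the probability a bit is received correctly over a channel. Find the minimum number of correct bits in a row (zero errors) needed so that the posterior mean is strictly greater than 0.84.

After k correct bits and 0 errors the posterior is Beta(9+k, 4), with mean (9+k)/(9+4+k).
Set (9+k)/(13+k) > 0.84 and solve: k > (0.84·13 − 9)/(1 − 0.84) = 12.000.
The smallest integer exceeding 12.000 is 13, and checking k=13: (22)/(26) = 0.8462 > 0.84.

k = 13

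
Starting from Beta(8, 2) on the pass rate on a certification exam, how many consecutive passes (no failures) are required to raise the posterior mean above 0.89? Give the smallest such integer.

After k passes and 0 failures the posterior is Beta(8+k, 2), with mean (8+k)/(8+2+k).
Set (8+k)/(10+k) > 0.89 and solve: k > (0.89·10 − 8)/(1 − 0.89) = 8.182.
The smallest integer exceeding 8.182 is 9, and checking k=9: (17)/(19) = 0.8947 > 0.89.

k = 9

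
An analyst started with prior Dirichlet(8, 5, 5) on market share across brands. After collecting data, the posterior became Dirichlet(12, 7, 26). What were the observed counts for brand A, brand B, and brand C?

counts (4, 2, 21)

For a Dirichlet(α) prior with multinomial counts c, the posterior is Dirichlet(α + c) componentwise.
Counts are posterior − prior componentwise: 12−8=4, 7−5=2, 26−5=21.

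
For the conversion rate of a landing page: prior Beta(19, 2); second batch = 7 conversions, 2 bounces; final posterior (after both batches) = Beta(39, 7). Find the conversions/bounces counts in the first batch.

Sequential conjugate updates are equivalent to a single update on the pooled data, so total successes = posterior α − prior α and total failures = posterior β − prior β.
Total across both batches: 39−19=20 conversions, 7−2=5 bounces.
Subtract the second batch: 20−7=13 conversions and 5−2=3 bounces.

13 conversions and 3 bounces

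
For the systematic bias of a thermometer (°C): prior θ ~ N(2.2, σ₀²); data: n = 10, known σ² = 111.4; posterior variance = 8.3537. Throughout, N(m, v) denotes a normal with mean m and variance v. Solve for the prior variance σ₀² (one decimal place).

For the Normal–Normal model with known σ², precisions add: τ_n = τ₀ + n/σ².
So 1/σ₀² = 1/8.3537 − 10/111.4 = 0.119707 − 0.089767 = 0.029940.
Hence σ₀² = 1/0.029940 ≈ 33.4.

σ₀² = 33.4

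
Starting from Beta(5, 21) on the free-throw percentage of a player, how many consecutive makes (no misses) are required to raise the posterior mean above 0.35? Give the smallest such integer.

k = 7

After k makes and 0 misses the posterior is Beta(5+k, 21), with mean (5+k)/(5+21+k).
Set (5+k)/(26+k) > 0.35 and solve: k > (0.35·26 − 5)/(1 − 0.35) = 6.308.
The smallest integer exceeding 6.308 is 7, and checking k=7: (12)/(33) = 0.3636 > 0.35.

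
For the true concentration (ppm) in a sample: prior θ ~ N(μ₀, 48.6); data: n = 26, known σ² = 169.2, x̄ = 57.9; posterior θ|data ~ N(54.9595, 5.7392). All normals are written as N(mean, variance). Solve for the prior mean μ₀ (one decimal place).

μ₀ = 33.0

With known observation variance, the Normal–Normal posterior has precision τ_n = τ₀ + n/σ² and mean μ_n = (τ₀μ₀ + (n/σ²)x̄)/τ_n.
Here τ₀ = 1/48.6 = 0.020576 and τ_data = 26/169.2 = 0.153664, so τ_n = 0.174240.
Rearranging for μ₀: μ₀ = (μ_n·τ_n − τ_data·x̄)/τ₀ = (54.9595·0.174240 − 0.153664·57.9) / 0.020576 = 0.678998/0.020576 ≈ 33.0.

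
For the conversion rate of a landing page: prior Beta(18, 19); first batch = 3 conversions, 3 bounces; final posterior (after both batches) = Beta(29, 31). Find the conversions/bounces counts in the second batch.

Sequential conjugate updates are equivalent to a single update on the pooled data, so total successes = posterior α − prior α and total failures = posterior β − prior β.
Total across both batches: 29−18=11 conversions, 31−19=12 bounces.
Subtract the first batch: 11−3=8 conversions and 12−3=9 bounces.

8 conversions and 9 bounces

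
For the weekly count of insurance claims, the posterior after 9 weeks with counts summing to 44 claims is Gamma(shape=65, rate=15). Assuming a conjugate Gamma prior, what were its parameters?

Gamma(shape=21, rate=6)

Gamma–Poisson conjugacy: posterior shape = α + Σxᵢ, posterior rate = β + n.
So α = 65 − 44 = 21 and β = 15 − 9 = 6.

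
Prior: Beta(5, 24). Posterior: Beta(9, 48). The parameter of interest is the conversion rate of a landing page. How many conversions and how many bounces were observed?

Beta is conjugate to the binomial likelihood: posterior = Beta(a+s, b+f).
So s = 9 − 5 = 4 and f = 48 − 24 = 24.

4 conversions and 24 bounces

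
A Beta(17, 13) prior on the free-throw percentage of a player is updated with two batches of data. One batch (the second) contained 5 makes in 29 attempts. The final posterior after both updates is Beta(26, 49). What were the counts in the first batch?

Because Beta–binomial updating is additive in the counts, the combined data contributed (α_post−α_prior, β_post−β_prior) successes and failures.
Total across both batches: 26−17=9 makes, 49−13=36 misses.
Subtract the second batch: 9−5=4 makes and 36−24=12 misses.

4 makes and 12 misses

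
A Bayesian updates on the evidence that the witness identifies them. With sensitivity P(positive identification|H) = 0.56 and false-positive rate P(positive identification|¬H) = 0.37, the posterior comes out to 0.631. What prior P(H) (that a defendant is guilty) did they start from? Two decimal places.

In odds form, posterior odds = prior odds × likelihood ratio, so prior odds = posterior odds ÷ LR.
Posterior odds = 0.631/(1−0.631) = 1.7100. LR = 0.56/0.37 = 1.5135.
Prior odds = 1.7100/1.5135 = 1.1298, so P(H) = 1.1298/(1+1.1298) ≈ 0.53.

P(H) = 0.53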